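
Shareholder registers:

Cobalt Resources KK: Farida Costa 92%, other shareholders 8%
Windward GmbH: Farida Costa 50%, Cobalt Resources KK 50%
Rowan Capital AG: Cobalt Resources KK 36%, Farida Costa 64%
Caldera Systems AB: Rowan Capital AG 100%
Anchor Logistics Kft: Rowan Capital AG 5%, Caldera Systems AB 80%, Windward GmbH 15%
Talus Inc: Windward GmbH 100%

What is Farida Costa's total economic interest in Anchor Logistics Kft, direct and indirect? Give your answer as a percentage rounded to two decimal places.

96.95%

Farida reaches Anchor along 6 paths.
Via Cobalt → Rowan: 92% × 36% × 5% = 1.656%.
Via Rowan: 64% × 5% = 3.2%.
Via Cobalt → Rowan → Caldera: 92% × 36% × 100% × 80% = 26.496%.
Via Rowan → Caldera: 64% × 100% × 80% = 51.2%.
Via Windward: 50% × 15% = 7.5%.
Via Cobalt → Windward: 92% × 50% × 15% = 6.9%.
Total: 1.656% + 3.2% + 26.496% + 51.2% + 7.5% + 6.9% = 96.952%.
Rounded: 96.95%.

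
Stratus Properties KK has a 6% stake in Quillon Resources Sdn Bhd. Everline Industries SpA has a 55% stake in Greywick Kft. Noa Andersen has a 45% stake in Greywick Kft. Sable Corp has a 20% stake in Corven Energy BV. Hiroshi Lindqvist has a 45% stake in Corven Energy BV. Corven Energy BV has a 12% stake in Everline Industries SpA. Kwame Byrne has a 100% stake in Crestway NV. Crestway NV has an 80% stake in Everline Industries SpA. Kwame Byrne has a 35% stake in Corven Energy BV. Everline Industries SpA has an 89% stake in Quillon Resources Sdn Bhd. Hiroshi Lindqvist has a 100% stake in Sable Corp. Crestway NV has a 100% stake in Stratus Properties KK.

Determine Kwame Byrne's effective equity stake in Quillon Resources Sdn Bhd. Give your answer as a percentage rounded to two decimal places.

Kwame reaches Quillon along 3 paths.
Via Crestway → Stratus: 100% × 100% × 6% = 6%.
Via Crestway → Everline: 100% × 80% × 89% = 71.2%.
Via Corven → Everline: 35% × 12% × 89% = 3.738%.
Total: 6% + 71.2% + 3.738% = 80.938%.
Rounded: 80.94%.

80.94%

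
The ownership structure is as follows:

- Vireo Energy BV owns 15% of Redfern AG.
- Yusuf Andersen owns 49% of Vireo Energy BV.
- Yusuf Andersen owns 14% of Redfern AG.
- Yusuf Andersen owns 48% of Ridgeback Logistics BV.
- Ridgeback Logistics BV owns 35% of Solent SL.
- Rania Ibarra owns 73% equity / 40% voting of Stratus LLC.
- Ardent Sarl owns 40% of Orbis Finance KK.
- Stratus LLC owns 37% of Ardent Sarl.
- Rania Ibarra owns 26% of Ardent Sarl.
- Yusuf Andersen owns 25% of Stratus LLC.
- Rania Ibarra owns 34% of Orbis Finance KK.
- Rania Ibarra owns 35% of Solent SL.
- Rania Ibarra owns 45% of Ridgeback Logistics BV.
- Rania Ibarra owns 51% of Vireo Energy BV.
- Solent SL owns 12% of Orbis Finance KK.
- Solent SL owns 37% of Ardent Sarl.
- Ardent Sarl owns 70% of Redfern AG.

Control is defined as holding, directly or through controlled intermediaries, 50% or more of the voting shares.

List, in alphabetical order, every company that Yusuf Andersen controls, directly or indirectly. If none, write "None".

None

Yusuf's largest direct stake is 49% in Vireo, which does not meet the threshold.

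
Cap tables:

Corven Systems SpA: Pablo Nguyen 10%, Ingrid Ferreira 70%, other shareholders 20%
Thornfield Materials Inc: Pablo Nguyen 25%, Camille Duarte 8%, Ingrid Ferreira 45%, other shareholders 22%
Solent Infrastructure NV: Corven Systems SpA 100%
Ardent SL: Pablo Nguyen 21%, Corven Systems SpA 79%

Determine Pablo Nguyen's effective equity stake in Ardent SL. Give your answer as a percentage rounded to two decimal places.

28.90%

Pablo reaches Ardent along 2 paths.
Direct stake: 21% = 21%.
Via Corven: 10% × 79% = 7.9%.
Total: 21% + 7.9% = 28.9%.
Rounded: 28.90%.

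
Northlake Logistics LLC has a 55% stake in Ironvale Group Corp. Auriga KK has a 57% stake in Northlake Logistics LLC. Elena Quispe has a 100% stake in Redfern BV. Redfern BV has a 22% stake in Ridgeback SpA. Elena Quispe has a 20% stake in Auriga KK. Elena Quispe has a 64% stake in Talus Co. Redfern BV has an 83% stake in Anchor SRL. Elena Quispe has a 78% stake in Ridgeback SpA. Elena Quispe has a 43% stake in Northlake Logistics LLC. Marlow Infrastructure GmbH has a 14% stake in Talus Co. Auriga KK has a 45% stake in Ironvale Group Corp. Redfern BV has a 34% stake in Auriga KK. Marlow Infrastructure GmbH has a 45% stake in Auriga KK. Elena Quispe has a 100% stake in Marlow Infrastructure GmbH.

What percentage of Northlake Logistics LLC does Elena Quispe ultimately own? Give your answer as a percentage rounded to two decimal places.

Elena reaches Northlake along 4 paths.
Direct stake: 43% = 43%.
Via Redfern → Auriga: 100% × 34% × 57% = 19.38%.
Via Auriga: 20% × 57% = 11.4%.
Via Marlow → Auriga: 100% × 45% × 57% = 25.65%.
Total: 43% + 19.38% + 11.4% + 25.65% = 99.43%.

99.43%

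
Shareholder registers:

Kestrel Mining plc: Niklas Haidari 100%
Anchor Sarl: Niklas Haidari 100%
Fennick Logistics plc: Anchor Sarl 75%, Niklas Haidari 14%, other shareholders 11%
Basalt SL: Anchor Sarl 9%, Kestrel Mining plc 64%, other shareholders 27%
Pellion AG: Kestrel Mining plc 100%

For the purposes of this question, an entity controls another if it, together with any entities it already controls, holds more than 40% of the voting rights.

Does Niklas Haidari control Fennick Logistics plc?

Niklas holds 100% of Anchor, so Niklas controls Anchor.
Anchor and Niklas together hold 75% + 14% = 89% of Fennick, so Niklas controls Fennick.

Yes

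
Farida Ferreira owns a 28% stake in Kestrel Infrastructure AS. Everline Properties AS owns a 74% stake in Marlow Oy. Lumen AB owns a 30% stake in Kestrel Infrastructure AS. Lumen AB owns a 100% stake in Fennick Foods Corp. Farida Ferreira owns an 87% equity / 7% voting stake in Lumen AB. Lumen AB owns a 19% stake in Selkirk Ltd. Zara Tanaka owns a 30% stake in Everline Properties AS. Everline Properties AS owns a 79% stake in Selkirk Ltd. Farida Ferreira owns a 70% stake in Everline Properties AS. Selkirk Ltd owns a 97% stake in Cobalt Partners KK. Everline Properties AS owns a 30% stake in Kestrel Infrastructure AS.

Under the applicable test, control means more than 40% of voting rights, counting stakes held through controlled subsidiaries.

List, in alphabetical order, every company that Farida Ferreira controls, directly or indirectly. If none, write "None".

Farida holds 70% of Everline, so Farida controls Everline.
Everline holds 79% of Selkirk, so Farida controls Selkirk.
Everline and Farida together hold 30% + 28% = 58% of Kestrel, so Farida controls Kestrel.
Everline holds 74% of Marlow, so Farida controls Marlow.
Selkirk holds 97% of Cobalt, so Farida controls Cobalt.
No other company's threshold is met.

Cobalt Partners KK, Everline Properties AS, Kestrel Infrastructure AS, Marlow Oy, Selkirk Ltd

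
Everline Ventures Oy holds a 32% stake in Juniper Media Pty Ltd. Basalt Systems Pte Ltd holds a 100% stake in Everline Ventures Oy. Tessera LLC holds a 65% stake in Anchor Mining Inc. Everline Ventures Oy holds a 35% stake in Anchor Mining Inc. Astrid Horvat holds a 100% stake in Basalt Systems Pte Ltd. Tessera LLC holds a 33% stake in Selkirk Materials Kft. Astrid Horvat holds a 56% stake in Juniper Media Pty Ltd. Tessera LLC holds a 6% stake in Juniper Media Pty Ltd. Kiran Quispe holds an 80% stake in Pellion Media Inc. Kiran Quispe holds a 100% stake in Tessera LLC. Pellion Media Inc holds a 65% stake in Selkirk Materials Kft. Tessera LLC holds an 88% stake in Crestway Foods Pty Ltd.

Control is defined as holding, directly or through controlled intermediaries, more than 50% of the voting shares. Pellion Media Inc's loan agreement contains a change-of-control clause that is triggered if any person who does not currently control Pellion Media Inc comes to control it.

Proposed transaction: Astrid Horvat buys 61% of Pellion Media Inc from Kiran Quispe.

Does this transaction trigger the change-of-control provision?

Yes

The purchase adds only to Astrid's holdings (Kiran's stake shrinks), so Astrid is the only person who could newly come to control Pellion.
Astrid holds 100% of Basalt, so Astrid controls Basalt.
Basalt holds 100% of Everline, so Astrid controls Everline.
Astrid and Everline together hold 56% + 32% = 88% of Juniper, so Astrid controls Juniper.
Neither Astrid nor any entity Astrid controls holds any voting interest in Pellion.
So before the transaction, Astrid does not control Pellion.
After the purchase, Astrid holds 61% of Pellion directly, and Kiran's stake falls to 19%.
Astrid holds 61% of Pellion, so Astrid controls Pellion.
Astrid did not control Pellion before and does after, so the clause is triggered.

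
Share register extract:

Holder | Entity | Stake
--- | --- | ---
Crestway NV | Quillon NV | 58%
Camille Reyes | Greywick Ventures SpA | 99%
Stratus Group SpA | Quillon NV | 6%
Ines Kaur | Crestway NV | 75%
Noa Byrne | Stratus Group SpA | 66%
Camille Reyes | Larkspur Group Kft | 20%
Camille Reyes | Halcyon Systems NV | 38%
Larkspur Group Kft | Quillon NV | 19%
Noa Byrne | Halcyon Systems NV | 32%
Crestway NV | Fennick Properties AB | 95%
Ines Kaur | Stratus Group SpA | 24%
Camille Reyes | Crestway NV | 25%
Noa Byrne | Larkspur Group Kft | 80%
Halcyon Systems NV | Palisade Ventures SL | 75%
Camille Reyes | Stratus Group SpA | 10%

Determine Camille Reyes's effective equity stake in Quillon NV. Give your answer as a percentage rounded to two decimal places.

Camille reaches Quillon along 3 paths.
Via Stratus: 10% × 6% = 0.6%.
Via Crestway: 25% × 58% = 14.5%.
Via Larkspur: 20% × 19% = 3.8%.
Total: 0.6% + 14.5% + 3.8% = 18.9%.
Rounded: 18.90%.

18.90%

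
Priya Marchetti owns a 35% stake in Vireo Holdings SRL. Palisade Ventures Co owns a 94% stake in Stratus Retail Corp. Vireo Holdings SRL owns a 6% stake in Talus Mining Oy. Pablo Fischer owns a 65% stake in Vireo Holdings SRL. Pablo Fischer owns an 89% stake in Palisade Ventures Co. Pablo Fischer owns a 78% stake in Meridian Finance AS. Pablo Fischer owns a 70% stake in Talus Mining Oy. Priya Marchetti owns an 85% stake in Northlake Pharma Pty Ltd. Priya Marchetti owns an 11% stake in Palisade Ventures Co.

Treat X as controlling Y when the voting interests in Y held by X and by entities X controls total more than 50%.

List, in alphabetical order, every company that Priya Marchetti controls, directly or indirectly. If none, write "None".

Northlake Pharma Pty Ltd

Priya holds 85% of Northlake, so Priya controls Northlake.
No other company's threshold is met.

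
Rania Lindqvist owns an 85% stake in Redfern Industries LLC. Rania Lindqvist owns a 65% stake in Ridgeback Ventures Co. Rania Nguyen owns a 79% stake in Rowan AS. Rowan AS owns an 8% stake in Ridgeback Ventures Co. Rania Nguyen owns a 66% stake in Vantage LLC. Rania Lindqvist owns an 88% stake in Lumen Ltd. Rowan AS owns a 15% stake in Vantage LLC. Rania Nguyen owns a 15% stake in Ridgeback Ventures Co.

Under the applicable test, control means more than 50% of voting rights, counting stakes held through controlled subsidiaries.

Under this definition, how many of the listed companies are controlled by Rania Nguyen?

Rania Nguyen holds 79% of Rowan, so Rania Nguyen controls Rowan.
Rowan and Rania Nguyen together hold 15% + 66% = 81% of Vantage, so Rania Nguyen controls Vantage.
No other company's threshold is met.
Rania Nguyen controls 2 companies.

2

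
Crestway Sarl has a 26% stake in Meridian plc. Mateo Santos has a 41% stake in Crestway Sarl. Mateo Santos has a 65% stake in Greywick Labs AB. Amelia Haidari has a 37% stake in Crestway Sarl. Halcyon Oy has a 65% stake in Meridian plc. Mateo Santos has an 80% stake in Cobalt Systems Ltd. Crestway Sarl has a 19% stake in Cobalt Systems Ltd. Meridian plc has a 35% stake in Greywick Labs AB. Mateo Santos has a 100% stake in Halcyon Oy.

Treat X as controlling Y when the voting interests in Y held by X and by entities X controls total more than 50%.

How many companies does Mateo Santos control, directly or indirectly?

4

Mateo holds 100% of Halcyon, so Mateo controls Halcyon.
Mateo holds 80% of Cobalt, so Mateo controls Cobalt.
Halcyon holds 65% of Meridian, so Mateo controls Meridian.
Mateo and Meridian together hold 65% + 35% = 100% of Greywick, so Mateo controls Greywick.
No other company's threshold is met.
Mateo controls 4 companies.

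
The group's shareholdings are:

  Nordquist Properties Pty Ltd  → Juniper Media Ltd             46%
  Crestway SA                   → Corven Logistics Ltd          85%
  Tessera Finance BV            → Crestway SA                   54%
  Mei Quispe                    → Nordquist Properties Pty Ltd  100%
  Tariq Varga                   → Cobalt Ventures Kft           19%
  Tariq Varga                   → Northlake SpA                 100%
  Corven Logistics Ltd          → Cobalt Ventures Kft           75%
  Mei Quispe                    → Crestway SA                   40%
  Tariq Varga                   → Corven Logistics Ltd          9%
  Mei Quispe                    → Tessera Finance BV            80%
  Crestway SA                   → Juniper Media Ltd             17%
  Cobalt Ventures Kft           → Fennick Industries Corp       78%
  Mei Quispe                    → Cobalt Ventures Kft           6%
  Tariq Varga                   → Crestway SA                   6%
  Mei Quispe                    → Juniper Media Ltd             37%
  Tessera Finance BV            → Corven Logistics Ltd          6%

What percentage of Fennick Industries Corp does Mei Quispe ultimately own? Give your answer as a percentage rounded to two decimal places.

48.86%

Mei reaches Fennick along 4 paths.
Via Tessera → Corven → Cobalt: 80% × 6% × 75% × 78% = 2.808%.
Via Crestway → Corven → Cobalt: 40% × 85% × 75% × 78% = 19.89%.
Via Tessera → Crestway → Corven → Cobalt: 80% × 54% × 85% × 75% × 78% = 21.4812%.
Via Cobalt: 6% × 78% = 4.68%.
Total: 2.808% + 19.89% + 21.4812% + 4.68% = 48.8592%.
Rounded: 48.86%.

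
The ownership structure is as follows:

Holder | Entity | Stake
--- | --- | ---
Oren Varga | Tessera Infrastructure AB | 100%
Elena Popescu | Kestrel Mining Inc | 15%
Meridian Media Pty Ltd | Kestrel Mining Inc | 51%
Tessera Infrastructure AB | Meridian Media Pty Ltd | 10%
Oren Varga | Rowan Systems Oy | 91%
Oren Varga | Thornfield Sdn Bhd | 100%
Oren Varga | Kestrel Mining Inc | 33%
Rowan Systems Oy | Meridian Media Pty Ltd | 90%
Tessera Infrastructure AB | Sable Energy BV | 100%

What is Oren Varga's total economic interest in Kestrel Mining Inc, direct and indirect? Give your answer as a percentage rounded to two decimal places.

79.87%

Oren reaches Kestrel along 3 paths.
Direct stake: 33% = 33%.
Via Rowan → Meridian: 91% × 90% × 51% = 41.769%.
Via Tessera → Meridian: 100% × 10% × 51% = 5.1%.
Total: 33% + 41.769% + 5.1% = 79.869%.
Rounded: 79.87%.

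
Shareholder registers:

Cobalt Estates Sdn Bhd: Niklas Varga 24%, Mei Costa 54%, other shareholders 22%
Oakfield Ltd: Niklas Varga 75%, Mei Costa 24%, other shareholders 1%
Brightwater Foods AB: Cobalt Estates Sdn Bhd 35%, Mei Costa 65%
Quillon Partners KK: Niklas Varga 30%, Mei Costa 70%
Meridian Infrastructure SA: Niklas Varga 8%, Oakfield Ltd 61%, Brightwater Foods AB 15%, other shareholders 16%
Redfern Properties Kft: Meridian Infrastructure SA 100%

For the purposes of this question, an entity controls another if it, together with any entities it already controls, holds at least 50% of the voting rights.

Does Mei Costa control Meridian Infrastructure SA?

Mei holds 54% of Cobalt, so Mei controls Cobalt.
Cobalt and Mei together hold 35% + 65% = 100% of Brightwater, so Mei controls Brightwater.
Mei holds 70% of Quillon, so Mei controls Quillon.
In Meridian, Mei's side holds only 15%, not ≥ 50%.
So Mei does not control Meridian.

No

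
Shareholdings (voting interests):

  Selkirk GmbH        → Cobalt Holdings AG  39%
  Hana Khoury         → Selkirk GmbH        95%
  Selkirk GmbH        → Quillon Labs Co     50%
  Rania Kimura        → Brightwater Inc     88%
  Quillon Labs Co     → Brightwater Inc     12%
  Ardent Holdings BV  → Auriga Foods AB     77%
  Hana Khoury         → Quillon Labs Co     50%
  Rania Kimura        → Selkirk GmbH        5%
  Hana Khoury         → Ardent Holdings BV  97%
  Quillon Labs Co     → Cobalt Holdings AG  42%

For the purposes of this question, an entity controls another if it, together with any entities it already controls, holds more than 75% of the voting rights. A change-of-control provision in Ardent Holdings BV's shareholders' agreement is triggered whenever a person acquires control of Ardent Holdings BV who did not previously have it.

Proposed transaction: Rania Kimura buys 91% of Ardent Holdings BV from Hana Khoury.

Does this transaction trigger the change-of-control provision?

Yes

The purchase adds only to Rania's holdings (Hana's stake shrinks), so Rania is the only person who could newly come to control Ardent.
Rania holds 88% of Brightwater, so Rania controls Brightwater.
Neither Rania nor any entity Rania controls holds any voting interest in Ardent.
So before the transaction, Rania does not control Ardent.
After the purchase, Rania holds 91% of Ardent directly, and Hana's stake falls to 6%.
Rania holds 91% of Ardent, so Rania controls Ardent.
Rania did not control Ardent before and does after, so the clause is triggered.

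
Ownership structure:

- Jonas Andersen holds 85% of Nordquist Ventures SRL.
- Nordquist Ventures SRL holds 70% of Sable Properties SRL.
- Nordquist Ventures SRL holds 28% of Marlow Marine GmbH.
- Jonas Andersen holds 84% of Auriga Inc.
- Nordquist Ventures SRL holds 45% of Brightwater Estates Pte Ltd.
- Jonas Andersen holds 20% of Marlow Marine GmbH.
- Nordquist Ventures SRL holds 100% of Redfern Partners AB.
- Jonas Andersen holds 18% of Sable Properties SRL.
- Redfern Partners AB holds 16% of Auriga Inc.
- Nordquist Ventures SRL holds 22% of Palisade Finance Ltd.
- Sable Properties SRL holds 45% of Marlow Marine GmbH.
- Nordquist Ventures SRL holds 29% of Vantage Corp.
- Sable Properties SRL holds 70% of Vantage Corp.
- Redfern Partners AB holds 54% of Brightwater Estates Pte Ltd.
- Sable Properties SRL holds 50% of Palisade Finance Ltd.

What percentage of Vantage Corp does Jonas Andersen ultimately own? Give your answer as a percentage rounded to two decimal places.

Jonas reaches Vantage along 3 paths.
Via Sable: 18% × 70% = 12.6%.
Via Nordquist → Sable: 85% × 70% × 70% = 41.65%.
Via Nordquist: 85% × 29% = 24.65%.
Total: 12.6% + 41.65% + 24.65% = 78.9%.
Rounded: 78.90%.

78.90%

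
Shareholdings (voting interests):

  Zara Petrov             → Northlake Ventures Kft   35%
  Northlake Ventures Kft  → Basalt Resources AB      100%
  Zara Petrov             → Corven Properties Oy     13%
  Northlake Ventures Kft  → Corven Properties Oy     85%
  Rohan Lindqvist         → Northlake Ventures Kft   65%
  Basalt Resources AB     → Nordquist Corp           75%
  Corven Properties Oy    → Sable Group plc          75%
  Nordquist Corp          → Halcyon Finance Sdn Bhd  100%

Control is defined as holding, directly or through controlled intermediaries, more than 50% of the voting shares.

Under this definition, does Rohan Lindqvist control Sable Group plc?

Rohan holds 65% of Northlake, so Rohan controls Northlake.
Northlake holds 85% of Corven, so Rohan controls Corven.
Corven holds 75% of Sable, so Rohan controls Sable.

Yes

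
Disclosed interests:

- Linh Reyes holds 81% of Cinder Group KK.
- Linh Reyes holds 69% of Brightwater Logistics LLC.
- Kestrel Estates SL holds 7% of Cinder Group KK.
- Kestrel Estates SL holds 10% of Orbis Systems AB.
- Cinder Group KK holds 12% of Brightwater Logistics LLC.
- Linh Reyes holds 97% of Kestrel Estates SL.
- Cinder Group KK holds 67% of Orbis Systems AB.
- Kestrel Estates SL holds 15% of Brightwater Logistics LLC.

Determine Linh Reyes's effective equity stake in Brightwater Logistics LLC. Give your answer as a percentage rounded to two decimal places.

94.08%

Linh reaches Brightwater along 4 paths.
Via Kestrel: 97% × 15% = 14.55%.
Direct stake: 69% = 69%.
Via Kestrel → Cinder: 97% × 7% × 12% = 0.8148%.
Via Cinder: 81% × 12% = 9.72%.
Total: 14.55% + 69% + 0.8148% + 9.72% = 94.0848%.
Rounded: 94.08%.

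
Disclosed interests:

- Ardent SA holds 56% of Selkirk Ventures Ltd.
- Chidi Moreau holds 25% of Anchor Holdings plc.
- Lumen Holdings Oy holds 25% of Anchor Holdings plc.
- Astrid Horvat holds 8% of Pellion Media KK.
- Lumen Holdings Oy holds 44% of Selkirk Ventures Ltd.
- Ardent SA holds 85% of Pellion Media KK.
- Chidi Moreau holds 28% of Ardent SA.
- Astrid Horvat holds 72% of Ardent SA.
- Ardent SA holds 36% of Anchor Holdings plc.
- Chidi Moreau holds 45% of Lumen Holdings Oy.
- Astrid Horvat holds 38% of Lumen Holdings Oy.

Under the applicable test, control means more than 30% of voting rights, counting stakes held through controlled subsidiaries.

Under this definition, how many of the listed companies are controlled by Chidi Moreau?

Chidi holds 45% of Lumen, so Chidi controls Lumen.
Lumen holds 44% of Selkirk, so Chidi controls Selkirk.
Chidi and Lumen together hold 25% + 25% = 50% of Anchor, so Chidi controls Anchor.
No other company's threshold is met.
Chidi controls 3 companies.

3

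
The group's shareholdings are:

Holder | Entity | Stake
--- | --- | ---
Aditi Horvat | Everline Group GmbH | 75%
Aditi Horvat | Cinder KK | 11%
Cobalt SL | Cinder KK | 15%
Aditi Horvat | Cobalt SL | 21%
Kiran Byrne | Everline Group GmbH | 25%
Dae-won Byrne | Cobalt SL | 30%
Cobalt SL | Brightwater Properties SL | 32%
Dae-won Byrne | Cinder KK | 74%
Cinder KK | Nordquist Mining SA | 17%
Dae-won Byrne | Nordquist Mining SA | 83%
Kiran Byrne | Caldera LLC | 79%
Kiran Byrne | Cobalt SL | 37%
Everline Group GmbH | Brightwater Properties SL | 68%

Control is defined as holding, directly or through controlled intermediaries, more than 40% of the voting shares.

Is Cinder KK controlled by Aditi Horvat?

No

Aditi holds 75% of Everline, so Aditi controls Everline.
Everline holds 68% of Brightwater, so Aditi controls Brightwater.
In Cinder, Aditi's side holds only 11%, not > 40%.
So Aditi does not control Cinder.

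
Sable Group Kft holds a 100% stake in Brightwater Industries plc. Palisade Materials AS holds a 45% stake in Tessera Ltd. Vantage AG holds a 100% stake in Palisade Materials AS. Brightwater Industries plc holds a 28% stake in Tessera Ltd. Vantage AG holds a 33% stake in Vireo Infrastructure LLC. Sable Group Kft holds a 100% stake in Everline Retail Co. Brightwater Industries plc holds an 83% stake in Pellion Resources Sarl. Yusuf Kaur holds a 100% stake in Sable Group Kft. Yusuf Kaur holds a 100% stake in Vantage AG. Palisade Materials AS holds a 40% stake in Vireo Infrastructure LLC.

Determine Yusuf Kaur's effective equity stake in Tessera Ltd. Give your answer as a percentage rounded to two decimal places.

73.00%

Yusuf reaches Tessera along 2 paths.
Via Sable → Brightwater: 100% × 100% × 28% = 28%.
Via Vantage → Palisade: 100% × 100% × 45% = 45%.
Total: 28% + 45% = 73%.
Rounded: 73.00%.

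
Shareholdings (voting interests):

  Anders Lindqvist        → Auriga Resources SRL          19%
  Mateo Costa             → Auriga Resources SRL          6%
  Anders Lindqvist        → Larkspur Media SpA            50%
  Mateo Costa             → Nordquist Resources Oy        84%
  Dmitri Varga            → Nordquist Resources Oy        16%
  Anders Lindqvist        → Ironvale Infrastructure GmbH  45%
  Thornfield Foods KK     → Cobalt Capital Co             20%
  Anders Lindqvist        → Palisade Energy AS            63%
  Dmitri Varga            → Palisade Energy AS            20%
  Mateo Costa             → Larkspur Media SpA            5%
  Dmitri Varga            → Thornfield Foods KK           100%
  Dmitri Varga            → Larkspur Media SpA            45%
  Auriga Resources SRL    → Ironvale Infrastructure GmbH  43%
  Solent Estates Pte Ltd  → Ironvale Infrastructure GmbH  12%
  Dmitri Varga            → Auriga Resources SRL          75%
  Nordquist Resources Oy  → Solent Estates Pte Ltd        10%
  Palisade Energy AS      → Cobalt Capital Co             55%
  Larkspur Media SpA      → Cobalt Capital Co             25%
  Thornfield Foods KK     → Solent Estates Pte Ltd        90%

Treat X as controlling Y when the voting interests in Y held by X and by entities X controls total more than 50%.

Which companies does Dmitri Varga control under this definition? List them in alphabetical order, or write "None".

Auriga Resources SRL, Ironvale Infrastructure GmbH, Solent Estates Pte Ltd, Thornfield Foods KK

Dmitri holds 75% of Auriga, so Dmitri controls Auriga.
Dmitri holds 100% of Thornfield, so Dmitri controls Thornfield.
Thornfield holds 90% of Solent, so Dmitri controls Solent.
Solent and Auriga together hold 12% + 43% = 55% of Ironvale, so Dmitri controls Ironvale.
No other company's threshold is met.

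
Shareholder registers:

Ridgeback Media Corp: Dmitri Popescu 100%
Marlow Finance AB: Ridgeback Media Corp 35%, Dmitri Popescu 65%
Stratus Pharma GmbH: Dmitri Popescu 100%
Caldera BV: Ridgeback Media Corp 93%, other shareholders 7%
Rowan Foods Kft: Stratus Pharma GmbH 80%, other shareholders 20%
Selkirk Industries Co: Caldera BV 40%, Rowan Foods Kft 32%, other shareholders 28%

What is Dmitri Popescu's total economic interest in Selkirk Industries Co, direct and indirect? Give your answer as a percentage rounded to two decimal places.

62.80%

Dmitri reaches Selkirk along 2 paths.
Via Ridgeback → Caldera: 100% × 93% × 40% = 37.2%.
Via Stratus → Rowan: 100% × 80% × 32% = 25.6%.
Total: 37.2% + 25.6% = 62.8%.
Rounded: 62.80%.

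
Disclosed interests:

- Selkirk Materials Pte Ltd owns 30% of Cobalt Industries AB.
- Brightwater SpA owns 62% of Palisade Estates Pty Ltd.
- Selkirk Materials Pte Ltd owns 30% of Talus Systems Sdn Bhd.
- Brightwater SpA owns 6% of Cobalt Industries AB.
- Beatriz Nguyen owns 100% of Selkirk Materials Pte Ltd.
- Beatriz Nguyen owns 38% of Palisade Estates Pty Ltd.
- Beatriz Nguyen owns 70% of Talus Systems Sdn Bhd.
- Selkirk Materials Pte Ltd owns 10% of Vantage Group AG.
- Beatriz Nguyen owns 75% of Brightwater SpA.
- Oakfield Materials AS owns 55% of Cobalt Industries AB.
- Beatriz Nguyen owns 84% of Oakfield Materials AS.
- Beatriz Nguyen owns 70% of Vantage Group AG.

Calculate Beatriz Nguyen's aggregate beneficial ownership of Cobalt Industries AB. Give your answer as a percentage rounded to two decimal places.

80.70%

Beatriz reaches Cobalt along 3 paths.
Via Selkirk: 100% × 30% = 30%.
Via Oakfield: 84% × 55% = 46.2%.
Via Brightwater: 75% × 6% = 4.5%.
Total: 30% + 46.2% + 4.5% = 80.7%.
Rounded: 80.70%.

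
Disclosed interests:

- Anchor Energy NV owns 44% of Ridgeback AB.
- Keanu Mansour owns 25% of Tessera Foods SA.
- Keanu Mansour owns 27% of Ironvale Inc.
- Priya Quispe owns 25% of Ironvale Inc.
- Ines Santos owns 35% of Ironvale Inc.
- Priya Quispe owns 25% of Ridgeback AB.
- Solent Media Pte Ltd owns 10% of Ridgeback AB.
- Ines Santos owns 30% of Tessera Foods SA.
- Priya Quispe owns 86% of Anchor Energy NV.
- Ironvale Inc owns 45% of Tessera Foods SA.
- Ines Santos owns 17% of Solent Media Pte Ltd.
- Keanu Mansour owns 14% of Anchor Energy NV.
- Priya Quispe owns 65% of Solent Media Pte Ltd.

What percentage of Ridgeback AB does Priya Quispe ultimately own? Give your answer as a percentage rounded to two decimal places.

69.34%

Priya reaches Ridgeback along 3 paths.
Direct stake: 25% = 25%.
Via Anchor: 86% × 44% = 37.84%.
Via Solent: 65% × 10% = 6.5%.
Total: 25% + 37.84% + 6.5% = 69.34%.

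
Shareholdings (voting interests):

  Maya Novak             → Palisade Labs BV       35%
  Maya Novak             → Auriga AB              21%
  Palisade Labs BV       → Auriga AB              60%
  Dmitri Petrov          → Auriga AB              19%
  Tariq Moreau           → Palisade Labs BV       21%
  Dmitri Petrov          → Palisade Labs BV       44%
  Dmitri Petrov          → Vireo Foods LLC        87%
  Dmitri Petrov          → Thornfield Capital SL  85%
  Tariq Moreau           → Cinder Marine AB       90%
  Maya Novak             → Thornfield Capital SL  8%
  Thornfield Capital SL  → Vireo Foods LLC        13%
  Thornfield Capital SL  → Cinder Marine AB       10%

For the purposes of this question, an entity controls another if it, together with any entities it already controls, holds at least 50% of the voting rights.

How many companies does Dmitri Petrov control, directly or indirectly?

Dmitri holds 85% of Thornfield, so Dmitri controls Thornfield.
Thornfield and Dmitri together hold 13% + 87% = 100% of Vireo, so Dmitri controls Vireo.
No other company's threshold is met.
Dmitri controls 2 companies.

2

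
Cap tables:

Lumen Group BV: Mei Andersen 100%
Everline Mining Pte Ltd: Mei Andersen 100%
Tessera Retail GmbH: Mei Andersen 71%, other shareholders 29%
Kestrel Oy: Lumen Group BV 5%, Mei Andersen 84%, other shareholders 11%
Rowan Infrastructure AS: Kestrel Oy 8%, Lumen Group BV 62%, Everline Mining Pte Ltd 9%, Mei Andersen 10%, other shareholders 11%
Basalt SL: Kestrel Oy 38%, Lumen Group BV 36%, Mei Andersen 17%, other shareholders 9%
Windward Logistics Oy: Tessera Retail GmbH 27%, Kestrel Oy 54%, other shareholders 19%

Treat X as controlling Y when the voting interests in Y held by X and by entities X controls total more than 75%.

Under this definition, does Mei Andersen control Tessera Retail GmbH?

Mei holds 100% of Lumen, so Mei controls Lumen.
Mei holds 100% of Everline, so Mei controls Everline.
Lumen and Mei together hold 5% + 84% = 89% of Kestrel, so Mei controls Kestrel.
Kestrel and Lumen and Everline and Mei together hold 8% + 62% + 9% + 10% = 89% of Rowan, so Mei controls Rowan.
Kestrel and Lumen and Mei together hold 38% + 36% + 17% = 91% of Basalt, so Mei controls Basalt.
In Tessera, Mei's side holds only 71%, not > 75%.
So Mei does not control Tessera.

No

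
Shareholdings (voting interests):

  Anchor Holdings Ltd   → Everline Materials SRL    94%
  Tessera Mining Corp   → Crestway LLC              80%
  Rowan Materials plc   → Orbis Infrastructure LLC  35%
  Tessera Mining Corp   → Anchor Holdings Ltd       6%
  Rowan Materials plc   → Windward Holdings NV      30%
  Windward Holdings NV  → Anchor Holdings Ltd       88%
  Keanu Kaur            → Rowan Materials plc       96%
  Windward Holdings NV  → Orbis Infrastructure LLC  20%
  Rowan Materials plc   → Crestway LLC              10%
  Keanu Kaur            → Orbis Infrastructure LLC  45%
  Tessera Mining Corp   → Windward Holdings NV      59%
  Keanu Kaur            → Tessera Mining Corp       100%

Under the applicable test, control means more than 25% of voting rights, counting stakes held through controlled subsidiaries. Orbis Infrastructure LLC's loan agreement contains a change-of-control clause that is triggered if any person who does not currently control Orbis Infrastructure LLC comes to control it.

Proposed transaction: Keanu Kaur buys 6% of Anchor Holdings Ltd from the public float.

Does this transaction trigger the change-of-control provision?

No

The purchase changes only Keanu's holdings, so Keanu is the only person who could newly come to control Orbis.
Keanu holds 100% of Tessera, so Keanu controls Tessera.
Keanu holds 96% of Rowan, so Keanu controls Rowan.
Tessera and Rowan together hold 59% + 30% = 89% of Windward, so Keanu controls Windward.
Rowan and Windward and Keanu together hold 35% + 20% + 45% = 100% of Orbis, so Keanu controls Orbis.
So Keanu already controls Orbis before the transaction.
After the purchase, Keanu holds 6% of Anchor directly.
Keanu controlled Orbis already, so this is not a new person acquiring control; every other person's position is unchanged or reduced.
No new person acquires control, so the clause is not triggered.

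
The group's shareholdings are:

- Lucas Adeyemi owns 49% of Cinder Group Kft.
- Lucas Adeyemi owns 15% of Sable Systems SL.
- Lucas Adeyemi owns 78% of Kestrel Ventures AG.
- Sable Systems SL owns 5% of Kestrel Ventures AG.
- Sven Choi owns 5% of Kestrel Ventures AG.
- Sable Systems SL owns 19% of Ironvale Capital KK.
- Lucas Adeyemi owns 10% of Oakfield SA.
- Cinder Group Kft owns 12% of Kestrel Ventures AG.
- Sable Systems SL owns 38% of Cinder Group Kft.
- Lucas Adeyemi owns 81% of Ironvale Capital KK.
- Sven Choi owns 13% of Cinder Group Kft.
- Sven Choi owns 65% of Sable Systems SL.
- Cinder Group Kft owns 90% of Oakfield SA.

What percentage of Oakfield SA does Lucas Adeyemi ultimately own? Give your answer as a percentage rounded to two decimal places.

Lucas reaches Oakfield along 3 paths.
Direct stake: 10% = 10%.
Via Cinder: 49% × 90% = 44.1%.
Via Sable → Cinder: 15% × 38% × 90% = 5.13%.
Total: 10% + 44.1% + 5.13% = 59.23%.

59.23%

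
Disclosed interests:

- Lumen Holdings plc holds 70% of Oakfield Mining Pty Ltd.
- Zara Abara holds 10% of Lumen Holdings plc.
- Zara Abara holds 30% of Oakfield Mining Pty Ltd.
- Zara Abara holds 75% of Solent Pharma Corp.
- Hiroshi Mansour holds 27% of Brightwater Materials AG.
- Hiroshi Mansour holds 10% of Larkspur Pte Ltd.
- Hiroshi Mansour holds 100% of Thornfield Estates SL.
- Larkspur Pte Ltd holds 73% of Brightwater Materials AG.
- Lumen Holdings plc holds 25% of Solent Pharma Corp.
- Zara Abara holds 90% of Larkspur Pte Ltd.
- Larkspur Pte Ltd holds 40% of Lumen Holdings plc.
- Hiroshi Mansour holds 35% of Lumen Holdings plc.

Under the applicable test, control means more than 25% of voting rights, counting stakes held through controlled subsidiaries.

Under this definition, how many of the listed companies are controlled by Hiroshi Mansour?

4

Hiroshi holds 35% of Lumen, so Hiroshi controls Lumen.
Hiroshi holds 100% of Thornfield, so Hiroshi controls Thornfield.
Hiroshi holds 27% of Brightwater, so Hiroshi controls Brightwater.
Lumen holds 70% of Oakfield, so Hiroshi controls Oakfield.
No other company's threshold is met.
Hiroshi controls 4 companies.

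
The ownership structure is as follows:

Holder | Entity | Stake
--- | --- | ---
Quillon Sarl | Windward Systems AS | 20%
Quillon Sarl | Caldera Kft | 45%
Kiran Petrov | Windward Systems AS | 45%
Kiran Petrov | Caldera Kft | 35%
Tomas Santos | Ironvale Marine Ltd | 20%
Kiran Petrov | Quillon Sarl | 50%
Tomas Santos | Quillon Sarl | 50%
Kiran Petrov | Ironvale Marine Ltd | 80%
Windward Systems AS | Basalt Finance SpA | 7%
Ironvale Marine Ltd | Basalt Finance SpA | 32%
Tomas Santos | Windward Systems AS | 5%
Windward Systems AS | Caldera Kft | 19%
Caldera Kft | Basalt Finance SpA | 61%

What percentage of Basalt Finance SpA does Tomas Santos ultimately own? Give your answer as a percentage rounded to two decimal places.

Tomas reaches Basalt along 6 paths.
Via Ironvale: 20% × 32% = 6.4%.
Via Quillon → Windward: 50% × 20% × 7% = 0.7%.
Via Windward: 5% × 7% = 0.35%.
Via Quillon → Caldera: 50% × 45% × 61% = 13.725%.
Via Quillon → Windward → Caldera: 50% × 20% × 19% × 61% = 1.159%.
Via Windward → Caldera: 5% × 19% × 61% = 0.5795%.
Total: 6.4% + 0.7% + 0.35% + 13.725% + 1.159% + 0.5795% = 22.9135%.
Rounded: 22.91%.

22.91%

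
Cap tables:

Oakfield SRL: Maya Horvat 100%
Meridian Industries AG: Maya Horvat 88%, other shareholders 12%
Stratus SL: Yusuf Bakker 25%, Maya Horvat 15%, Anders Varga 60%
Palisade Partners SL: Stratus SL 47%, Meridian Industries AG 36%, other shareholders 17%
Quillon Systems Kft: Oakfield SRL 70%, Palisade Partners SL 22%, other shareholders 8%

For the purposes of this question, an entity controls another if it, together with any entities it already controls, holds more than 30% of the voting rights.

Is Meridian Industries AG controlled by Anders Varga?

No

Anders holds 60% of Stratus, so Anders controls Stratus.
Stratus holds 47% of Palisade, so Anders controls Palisade.
Neither Anders nor any entity Anders controls holds any voting interest in Meridian.
So Anders does not control Meridian.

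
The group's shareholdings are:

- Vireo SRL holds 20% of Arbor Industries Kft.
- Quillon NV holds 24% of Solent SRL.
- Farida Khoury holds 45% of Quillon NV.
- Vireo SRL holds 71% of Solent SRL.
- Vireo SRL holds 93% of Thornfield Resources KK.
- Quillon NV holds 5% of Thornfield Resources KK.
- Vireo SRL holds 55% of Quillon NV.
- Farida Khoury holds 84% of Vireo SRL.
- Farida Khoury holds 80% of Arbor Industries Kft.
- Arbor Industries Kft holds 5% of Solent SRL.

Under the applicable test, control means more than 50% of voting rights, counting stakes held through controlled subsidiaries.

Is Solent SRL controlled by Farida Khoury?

Farida holds 84% of Vireo, so Farida controls Vireo.
Vireo and Farida together hold 20% + 80% = 100% of Arbor, so Farida controls Arbor.
Farida and Vireo together hold 45% + 55% = 100% of Quillon, so Farida controls Quillon.
Arbor and Quillon and Vireo together hold 5% + 24% + 71% = 100% of Solent, so Farida controls Solent.

Yes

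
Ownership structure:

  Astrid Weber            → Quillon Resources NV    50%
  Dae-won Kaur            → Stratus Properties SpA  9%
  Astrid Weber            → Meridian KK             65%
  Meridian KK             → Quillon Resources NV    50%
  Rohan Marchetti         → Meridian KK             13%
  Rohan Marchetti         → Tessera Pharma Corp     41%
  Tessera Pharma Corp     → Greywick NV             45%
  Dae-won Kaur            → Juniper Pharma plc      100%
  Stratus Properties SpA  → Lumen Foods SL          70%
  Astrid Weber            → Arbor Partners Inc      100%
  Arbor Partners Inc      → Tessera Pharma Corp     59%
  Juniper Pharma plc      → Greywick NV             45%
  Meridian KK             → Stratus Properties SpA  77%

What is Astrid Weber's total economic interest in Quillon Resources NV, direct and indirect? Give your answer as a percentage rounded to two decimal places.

82.50%

Astrid reaches Quillon along 2 paths.
Direct stake: 50% = 50%.
Via Meridian: 65% × 50% = 32.5%.
Total: 50% + 32.5% = 82.5%.
Rounded: 82.50%.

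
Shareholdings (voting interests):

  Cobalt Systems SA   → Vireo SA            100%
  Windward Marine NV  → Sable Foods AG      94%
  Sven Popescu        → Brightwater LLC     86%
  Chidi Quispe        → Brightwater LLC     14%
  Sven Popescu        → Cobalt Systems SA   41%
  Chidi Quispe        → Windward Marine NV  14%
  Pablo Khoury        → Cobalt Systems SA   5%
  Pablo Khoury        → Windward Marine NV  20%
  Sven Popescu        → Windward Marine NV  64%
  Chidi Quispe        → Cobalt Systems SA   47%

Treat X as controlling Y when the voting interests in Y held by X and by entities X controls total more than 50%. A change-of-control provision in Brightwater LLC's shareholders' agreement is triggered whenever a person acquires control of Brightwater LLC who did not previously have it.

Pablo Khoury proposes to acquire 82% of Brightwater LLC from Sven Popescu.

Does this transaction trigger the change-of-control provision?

Yes

The purchase adds only to Pablo's holdings (Sven's stake shrinks), so Pablo is the only person who could newly come to control Brightwater.
Pablo's largest direct stake is 20% in Windward, which does not meet the threshold, so Pablo controls no company.
Neither Pablo nor any entity Pablo controls holds any voting interest in Brightwater.
So before the transaction, Pablo does not control Brightwater.
After the purchase, Pablo holds 82% of Brightwater directly, and Sven's stake falls to 4%.
Pablo holds 82% of Brightwater, so Pablo controls Brightwater.
Pablo did not control Brightwater before and does after, so the clause is triggered.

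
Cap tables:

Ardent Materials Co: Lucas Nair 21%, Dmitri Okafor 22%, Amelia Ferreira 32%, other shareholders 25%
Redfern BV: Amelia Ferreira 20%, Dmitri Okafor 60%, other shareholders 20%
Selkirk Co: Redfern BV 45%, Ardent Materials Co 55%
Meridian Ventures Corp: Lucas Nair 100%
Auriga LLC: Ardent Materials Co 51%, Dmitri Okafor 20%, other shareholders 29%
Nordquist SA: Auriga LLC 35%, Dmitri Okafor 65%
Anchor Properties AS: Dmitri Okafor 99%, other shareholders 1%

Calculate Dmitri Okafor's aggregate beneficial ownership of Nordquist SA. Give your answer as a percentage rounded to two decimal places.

75.93%

Dmitri reaches Nordquist along 3 paths.
Via Ardent → Auriga: 22% × 51% × 35% = 3.927%.
Via Auriga: 20% × 35% = 7%.
Direct stake: 65% = 65%.
Total: 3.927% + 7% + 65% = 75.927%.
Rounded: 75.93%.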